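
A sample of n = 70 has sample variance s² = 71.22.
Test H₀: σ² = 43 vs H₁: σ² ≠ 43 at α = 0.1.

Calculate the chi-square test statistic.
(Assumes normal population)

df = n - 1 = 69
χ² = (n-1)s²/σ₀² = 69×71.22/43 = 114.2833
Critical values: χ²_{0.95,69} = 50.879, χ²_{0.05,69} = 89.391
Rejection region: χ² < 50.879 or χ² > 89.391
Decision: reject H₀

Answer: χ² = 114.2833, reject H₀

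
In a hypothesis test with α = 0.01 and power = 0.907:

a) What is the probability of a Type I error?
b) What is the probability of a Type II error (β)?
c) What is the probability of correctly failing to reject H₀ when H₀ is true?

Answer: a) 0.01, b) 0.093, c) 0.99

Derivation:
a) Type I error probability = α = 0.01
b) Power = P(reject H₀ | H₁ true) = 1 - β = 0.907, so Type II error probability = β = 1 - Power = 0.093
c) P(fail to reject H₀ | H₀ true) = 1 - α = 0.99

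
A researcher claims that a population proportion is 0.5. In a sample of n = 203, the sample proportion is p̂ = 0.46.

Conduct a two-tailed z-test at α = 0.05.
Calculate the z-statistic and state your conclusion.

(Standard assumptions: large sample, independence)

Answer: z = -1.1398, fail to reject H₀

Derivation:
H₀: p = 0.5, H₁: p ≠ 0.5
Standard error: SE = √(p₀(1-p₀)/n) = √(0.5×0.5/203) = 0.035093
z-statistic: z = (p̂ - p₀)/SE = (0.46 - 0.5)/0.035093 = -1.1398
Critical value: z_0.025 = ±1.960
p-value = 0.2544
Decision: fail to reject H₀ at α = 0.05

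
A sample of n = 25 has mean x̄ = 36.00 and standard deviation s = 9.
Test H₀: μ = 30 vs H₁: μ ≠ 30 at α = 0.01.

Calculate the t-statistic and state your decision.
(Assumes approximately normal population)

Answer: t = 3.3333, reject H₀

Derivation:
df = n - 1 = 24
SE = s/√n = 9/√25 = 1.8000
t = (x̄ - μ₀)/SE = (36.00 - 30)/1.8000 = 3.3333
Critical value: t_{0.005,24} = ±2.797
p-value ≈ 0.0028
Decision: reject H₀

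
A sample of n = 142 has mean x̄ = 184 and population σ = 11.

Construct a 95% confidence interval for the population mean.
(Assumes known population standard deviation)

Answer: (182.1907, 185.8093)

Derivation:
Confidence level: 95%, α = 0.05
z_0.025 = 1.960
SE = σ/√n = 11/√142 = 0.9231
Margin of error = 1.960 × 0.9231 = 1.8093
CI: x̄ ± margin = 184 ± 1.8093
CI: (182.1907, 185.8093)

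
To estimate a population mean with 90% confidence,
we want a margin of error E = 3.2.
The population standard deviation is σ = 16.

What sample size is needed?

z_0.05 = 1.645
n = (z×σ/E)² = (1.645×16/3.2)²
n = 67.6506
Round up: n = 68

Answer: n = 68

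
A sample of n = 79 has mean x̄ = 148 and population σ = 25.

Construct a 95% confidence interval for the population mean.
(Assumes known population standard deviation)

Confidence level: 95%, α = 0.05
z_0.025 = 1.960
SE = σ/√n = 25/√79 = 2.8127
Margin of error = 1.960 × 2.8127 = 5.5129
CI: x̄ ± margin = 148 ± 5.5129
CI: (142.4871, 153.5129)

Answer: (142.4871, 153.5129)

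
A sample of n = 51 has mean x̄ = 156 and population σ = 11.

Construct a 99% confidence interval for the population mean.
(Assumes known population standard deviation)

Answer: (152.0322, 159.9678)

Derivation:
Confidence level: 99%, α = 0.01
z_0.005 = 2.576
SE = σ/√n = 11/√51 = 1.5403
Margin of error = 2.576 × 1.5403 = 3.9678
CI: x̄ ± margin = 156 ± 3.9678
CI: (152.0322, 159.9678)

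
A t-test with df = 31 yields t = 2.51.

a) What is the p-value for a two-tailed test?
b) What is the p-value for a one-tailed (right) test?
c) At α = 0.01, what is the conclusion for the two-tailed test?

Using t-distribution with df = 31:
a) Two-tailed: p = 2×P(T > 2.51) = 0.0175
b) One-tailed: p = P(T > 2.51) = 0.0088
c) 0.0175 ≥ 0.01, fail to reject H₀

Answer: a) 0.0175, b) 0.0088, c) fail to reject H₀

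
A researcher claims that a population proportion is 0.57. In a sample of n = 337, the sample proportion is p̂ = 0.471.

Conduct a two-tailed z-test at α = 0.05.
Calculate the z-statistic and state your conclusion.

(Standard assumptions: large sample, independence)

H₀: p = 0.57, H₁: p ≠ 0.57
Standard error: SE = √(p₀(1-p₀)/n) = √(0.57×0.43/337) = 0.026968
z-statistic: z = (p̂ - p₀)/SE = (0.471 - 0.57)/0.026968 = -3.6710
Critical value: z_0.025 = ±1.960
p-value = 0.0002
Decision: reject H₀ at α = 0.05

Answer: z = -3.6710, reject H₀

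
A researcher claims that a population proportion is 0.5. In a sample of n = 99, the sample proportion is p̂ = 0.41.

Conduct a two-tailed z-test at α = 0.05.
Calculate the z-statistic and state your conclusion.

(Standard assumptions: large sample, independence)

H₀: p = 0.5, H₁: p ≠ 0.5
Standard error: SE = √(p₀(1-p₀)/n) = √(0.5×0.5/99) = 0.050252
z-statistic: z = (p̂ - p₀)/SE = (0.41 - 0.5)/0.050252 = -1.7910
Critical value: z_0.025 = ±1.960
p-value = 0.0733
Decision: fail to reject H₀ at α = 0.05

Answer: z = -1.7910, fail to reject H₀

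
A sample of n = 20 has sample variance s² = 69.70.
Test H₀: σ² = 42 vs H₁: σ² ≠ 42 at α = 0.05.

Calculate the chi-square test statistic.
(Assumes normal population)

df = n - 1 = 19
χ² = (n-1)s²/σ₀² = 19×69.70/42 = 31.5310
Critical values: χ²_{0.975,19} = 8.907, χ²_{0.025,19} = 32.852
Rejection region: χ² < 8.907 or χ² > 32.852
Decision: fail to reject H₀

Answer: χ² = 31.5310, fail to reject H₀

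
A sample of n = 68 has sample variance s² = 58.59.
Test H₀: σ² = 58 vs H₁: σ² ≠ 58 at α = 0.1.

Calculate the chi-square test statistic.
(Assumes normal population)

Answer: χ² = 67.6816, fail to reject H₀

Derivation:
df = n - 1 = 67
χ² = (n-1)s²/σ₀² = 67×58.59/58 = 67.6816
Critical values: χ²_{0.95,67} = 49.162, χ²_{0.05,67} = 87.108
Rejection region: χ² < 49.162 or χ² > 87.108
Decision: fail to reject H₀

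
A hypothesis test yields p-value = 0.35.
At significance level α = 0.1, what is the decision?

Answer: fail to reject H₀

Derivation:
Compare p-value to α:
0.35 ≥ 0.1
Decision: fail to reject H₀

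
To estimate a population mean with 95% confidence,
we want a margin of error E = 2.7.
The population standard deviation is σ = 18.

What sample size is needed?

z_0.025 = 1.960
n = (z×σ/E)² = (1.960×18/2.7)²
n = 170.7378
Round up: n = 171

Answer: n = 171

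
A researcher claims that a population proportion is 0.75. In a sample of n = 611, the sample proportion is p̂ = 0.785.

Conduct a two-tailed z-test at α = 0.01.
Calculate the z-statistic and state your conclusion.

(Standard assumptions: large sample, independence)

Answer: z = 1.9979, fail to reject H₀

Derivation:
H₀: p = 0.75, H₁: p ≠ 0.75
Standard error: SE = √(p₀(1-p₀)/n) = √(0.75×0.25/611) = 0.017518
z-statistic: z = (p̂ - p₀)/SE = (0.785 - 0.75)/0.017518 = 1.9979
Critical value: z_0.005 = ±2.576
p-value = 0.0457
Decision: fail to reject H₀ at α = 0.01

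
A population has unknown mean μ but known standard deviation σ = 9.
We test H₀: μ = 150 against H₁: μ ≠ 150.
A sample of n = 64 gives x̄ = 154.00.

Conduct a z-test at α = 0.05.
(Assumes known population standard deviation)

Standard error: SE = σ/√n = 9/√64 = 1.1250
z-statistic: z = (x̄ - μ₀)/SE = (154.00 - 150)/1.1250 = 3.5556
Critical value: ±1.960
p-value = 0.0004
Decision: reject H₀

Answer: z = 3.5556, reject H₀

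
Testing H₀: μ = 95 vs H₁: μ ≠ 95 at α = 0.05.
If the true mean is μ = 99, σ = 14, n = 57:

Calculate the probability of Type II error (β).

SE = σ/√n = 14/√57 = 1.8543
Critical values: μ₀ ± z_0.025×SE = 95 ± 1.960×1.8543
Acceptance region: (91.3656, 98.6344)
Under H₁ (μ = 99): z_high = (98.6344 - 99)/1.8543 = -0.1972, z_low = (91.3656 - 99)/1.8543 = -4.1171
β = P(not reject | H₁) = Φ(-0.1972) - Φ(-4.1171) ≈ 0.4218

Answer: β ≈ 0.4218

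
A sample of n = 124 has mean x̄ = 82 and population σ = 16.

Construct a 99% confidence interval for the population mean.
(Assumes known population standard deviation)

Confidence level: 99%, α = 0.01
z_0.005 = 2.576
SE = σ/√n = 16/√124 = 1.4368
Margin of error = 2.576 × 1.4368 = 3.7012
CI: x̄ ± margin = 82 ± 3.7012
CI: (78.2988, 85.7012)

Answer: (78.2988, 85.7012)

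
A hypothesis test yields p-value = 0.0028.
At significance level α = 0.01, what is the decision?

Answer: reject H₀

Derivation:
Compare p-value to α:
0.0028 < 0.01
Decision: reject H₀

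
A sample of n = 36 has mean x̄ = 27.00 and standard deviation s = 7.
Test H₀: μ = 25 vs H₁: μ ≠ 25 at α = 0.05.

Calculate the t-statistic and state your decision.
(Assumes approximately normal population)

Answer: t = 1.7142, fail to reject H₀

Derivation:
df = n - 1 = 35
SE = s/√n = 7/√36 = 1.1667
t = (x̄ - μ₀)/SE = (27.00 - 25)/1.1667 = 1.7142
Critical value: t_{0.025,35} = ±2.030
p-value ≈ 0.0953
Decision: fail to reject H₀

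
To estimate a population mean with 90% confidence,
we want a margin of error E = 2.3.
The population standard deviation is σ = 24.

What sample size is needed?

Answer: n = 295

Derivation:
z_0.05 = 1.645
n = (z×σ/E)² = (1.645×24/2.3)²
n = 294.6447
Round up: n = 295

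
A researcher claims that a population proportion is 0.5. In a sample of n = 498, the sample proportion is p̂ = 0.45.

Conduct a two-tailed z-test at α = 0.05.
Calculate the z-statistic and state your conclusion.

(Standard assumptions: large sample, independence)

H₀: p = 0.5, H₁: p ≠ 0.5
Standard error: SE = √(p₀(1-p₀)/n) = √(0.5×0.5/498) = 0.022406
z-statistic: z = (p̂ - p₀)/SE = (0.45 - 0.5)/0.022406 = -2.2315
Critical value: z_0.025 = ±1.960
p-value = 0.0256
Decision: reject H₀ at α = 0.05

Answer: z = -2.2315, reject H₀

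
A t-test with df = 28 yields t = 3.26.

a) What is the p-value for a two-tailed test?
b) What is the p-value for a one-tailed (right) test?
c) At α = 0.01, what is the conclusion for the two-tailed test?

Using t-distribution with df = 28:
a) Two-tailed: p = 2×P(T > 3.26) = 0.0029
b) One-tailed: p = P(T > 3.26) = 0.0015
c) 0.0029 < 0.01, reject H₀

Answer: a) 0.0029, b) 0.0015, c) reject H₀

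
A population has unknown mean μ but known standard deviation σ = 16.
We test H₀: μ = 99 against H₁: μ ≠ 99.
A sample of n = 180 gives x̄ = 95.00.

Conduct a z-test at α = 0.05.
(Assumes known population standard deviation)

Standard error: SE = σ/√n = 16/√180 = 1.1926
z-statistic: z = (x̄ - μ₀)/SE = (95.00 - 99)/1.1926 = -3.3540
Critical value: ±1.960
p-value = 0.0008
Decision: reject H₀

Answer: z = -3.3540, reject H₀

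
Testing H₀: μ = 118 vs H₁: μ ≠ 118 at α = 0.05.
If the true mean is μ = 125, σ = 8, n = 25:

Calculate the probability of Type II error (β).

Answer: β ≈ 0.0079

Derivation:
SE = σ/√n = 8/√25 = 1.6000
Critical values: μ₀ ± z_0.025×SE = 118 ± 1.960×1.6000
Acceptance region: (114.8640, 121.1360)
Under H₁ (μ = 125): z_high = (121.1360 - 125)/1.6000 = -2.4150, z_low = (114.8640 - 125)/1.6000 = -6.3350
β = P(not reject | H₁) = Φ(-2.4150) - Φ(-6.3350) ≈ 0.0079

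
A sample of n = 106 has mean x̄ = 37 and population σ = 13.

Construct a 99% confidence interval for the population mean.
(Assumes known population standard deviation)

Answer: (33.7473, 40.2527)

Derivation:
Confidence level: 99%, α = 0.01
z_0.005 = 2.576
SE = σ/√n = 13/√106 = 1.2627
Margin of error = 2.576 × 1.2627 = 3.2527
CI: x̄ ± margin = 37 ± 3.2527
CI: (33.7473, 40.2527)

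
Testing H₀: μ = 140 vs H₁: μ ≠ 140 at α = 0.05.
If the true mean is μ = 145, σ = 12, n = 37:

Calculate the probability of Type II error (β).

SE = σ/√n = 12/√37 = 1.9728
Critical values: μ₀ ± z_0.025×SE = 140 ± 1.960×1.9728
Acceptance region: (136.1333, 143.8667)
Under H₁ (μ = 145): z_high = (143.8667 - 145)/1.9728 = -0.5745, z_low = (136.1333 - 145)/1.9728 = -4.4945
β = P(not reject | H₁) = Φ(-0.5745) - Φ(-4.4945) ≈ 0.2828

Answer: β ≈ 0.2828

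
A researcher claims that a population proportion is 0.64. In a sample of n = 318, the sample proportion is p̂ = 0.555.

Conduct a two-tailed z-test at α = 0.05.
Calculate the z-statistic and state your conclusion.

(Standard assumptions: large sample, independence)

H₀: p = 0.64, H₁: p ≠ 0.64
Standard error: SE = √(p₀(1-p₀)/n) = √(0.64×0.36/318) = 0.026917
z-statistic: z = (p̂ - p₀)/SE = (0.555 - 0.64)/0.026917 = -3.1579
Critical value: z_0.025 = ±1.960
p-value = 0.0016
Decision: reject H₀ at α = 0.05

Answer: z = -3.1579, reject H₀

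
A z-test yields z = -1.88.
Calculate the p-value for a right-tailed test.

For z = -1.88:
p = P(Z > -1.88) = 1 - Φ(-1.88) = 0.9699

Answer: p-value ≈ 0.9699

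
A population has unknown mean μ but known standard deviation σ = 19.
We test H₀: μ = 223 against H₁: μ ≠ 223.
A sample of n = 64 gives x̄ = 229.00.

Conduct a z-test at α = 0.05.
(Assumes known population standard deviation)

Standard error: SE = σ/√n = 19/√64 = 2.3750
z-statistic: z = (x̄ - μ₀)/SE = (229.00 - 223)/2.3750 = 2.5263
Critical value: ±1.960
p-value = 0.0115
Decision: reject H₀

Answer: z = 2.5263, reject H₀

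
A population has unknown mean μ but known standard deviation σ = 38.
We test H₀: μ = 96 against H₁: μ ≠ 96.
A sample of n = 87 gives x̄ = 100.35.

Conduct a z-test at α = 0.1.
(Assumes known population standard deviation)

Answer: z = 1.0677, fail to reject H₀

Derivation:
Standard error: SE = σ/√n = 38/√87 = 4.0740
z-statistic: z = (x̄ - μ₀)/SE = (100.35 - 96)/4.0740 = 1.0677
Critical value: ±1.645
p-value = 0.2857
Decision: fail to reject H₀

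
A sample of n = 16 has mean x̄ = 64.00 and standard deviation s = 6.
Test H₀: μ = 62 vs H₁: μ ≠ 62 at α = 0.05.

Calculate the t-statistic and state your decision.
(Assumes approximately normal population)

Answer: t = 1.3333, fail to reject H₀

Derivation:
df = n - 1 = 15
SE = s/√n = 6/√16 = 1.5000
t = (x̄ - μ₀)/SE = (64.00 - 62)/1.5000 = 1.3333
Critical value: t_{0.025,15} = ±2.131
p-value ≈ 0.2023
Decision: fail to reject H₀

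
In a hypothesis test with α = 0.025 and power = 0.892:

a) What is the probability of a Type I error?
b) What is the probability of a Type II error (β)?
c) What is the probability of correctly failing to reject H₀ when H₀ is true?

a) Type I error probability = α = 0.025
b) Power = P(reject H₀ | H₁ true) = 1 - β = 0.892, so Type II error probability = β = 1 - Power = 0.108
c) P(fail to reject H₀ | H₀ true) = 1 - α = 0.975

Answer: a) 0.025, b) 0.108, c) 0.975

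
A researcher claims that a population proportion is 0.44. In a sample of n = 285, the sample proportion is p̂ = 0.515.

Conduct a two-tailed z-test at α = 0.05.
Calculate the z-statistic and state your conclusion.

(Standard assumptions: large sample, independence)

H₀: p = 0.44, H₁: p ≠ 0.44
Standard error: SE = √(p₀(1-p₀)/n) = √(0.44×0.56/285) = 0.029403
z-statistic: z = (p̂ - p₀)/SE = (0.515 - 0.44)/0.029403 = 2.5508
Critical value: z_0.025 = ±1.960
p-value = 0.0107
Decision: reject H₀ at α = 0.05

Answer: z = 2.5508, reject H₀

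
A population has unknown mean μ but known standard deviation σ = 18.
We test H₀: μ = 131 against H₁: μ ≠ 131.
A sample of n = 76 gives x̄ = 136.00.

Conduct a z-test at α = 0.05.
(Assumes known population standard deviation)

Answer: z = 2.4217, reject H₀

Derivation:
Standard error: SE = σ/√n = 18/√76 = 2.0647
z-statistic: z = (x̄ - μ₀)/SE = (136.00 - 131)/2.0647 = 2.4217
Critical value: ±1.960
p-value = 0.0154
Decision: reject H₀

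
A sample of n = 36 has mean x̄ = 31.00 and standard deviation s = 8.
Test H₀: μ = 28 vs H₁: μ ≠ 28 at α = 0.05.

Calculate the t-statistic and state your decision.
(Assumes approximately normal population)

Answer: t = 2.2501, reject H₀

Derivation:
df = n - 1 = 35
SE = s/√n = 8/√36 = 1.3333
t = (x̄ - μ₀)/SE = (31.00 - 28)/1.3333 = 2.2501
Critical value: t_{0.025,35} = ±2.030
p-value ≈ 0.0308
Decision: reject H₀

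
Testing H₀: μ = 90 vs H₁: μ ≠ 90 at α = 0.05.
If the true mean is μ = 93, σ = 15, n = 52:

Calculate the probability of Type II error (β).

Answer: β ≈ 0.6974

Derivation:
SE = σ/√n = 15/√52 = 2.0801
Critical values: μ₀ ± z_0.025×SE = 90 ± 1.960×2.0801
Acceptance region: (85.9230, 94.0770)
Under H₁ (μ = 93): z_high = (94.0770 - 93)/2.0801 = 0.5178, z_low = (85.9230 - 93)/2.0801 = -3.4022
β = P(not reject | H₁) = Φ(0.5178) - Φ(-3.4022) ≈ 0.6974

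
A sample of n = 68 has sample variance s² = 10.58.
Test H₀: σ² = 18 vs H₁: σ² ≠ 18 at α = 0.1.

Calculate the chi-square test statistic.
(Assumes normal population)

df = n - 1 = 67
χ² = (n-1)s²/σ₀² = 67×10.58/18 = 39.3811
Critical values: χ²_{0.95,67} = 49.162, χ²_{0.05,67} = 87.108
Rejection region: χ² < 49.162 or χ² > 87.108
Decision: reject H₀

Answer: χ² = 39.3811, reject H₀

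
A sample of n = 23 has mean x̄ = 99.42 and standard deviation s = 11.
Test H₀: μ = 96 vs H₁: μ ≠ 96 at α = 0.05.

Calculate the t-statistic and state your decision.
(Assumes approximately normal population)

Answer: t = 1.4910, fail to reject H₀

Derivation:
df = n - 1 = 22
SE = s/√n = 11/√23 = 2.2937
t = (x̄ - μ₀)/SE = (99.42 - 96)/2.2937 = 1.4910
Critical value: t_{0.025,22} = ±2.074
p-value ≈ 0.1502
Decision: fail to reject H₀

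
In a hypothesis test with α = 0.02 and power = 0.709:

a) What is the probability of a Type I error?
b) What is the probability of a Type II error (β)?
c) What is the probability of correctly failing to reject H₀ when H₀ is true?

a) Type I error probability = α = 0.02
b) Power = P(reject H₀ | H₁ true) = 1 - β = 0.709, so Type II error probability = β = 1 - Power = 0.291
c) P(fail to reject H₀ | H₀ true) = 1 - α = 0.98

Answer: a) 0.02, b) 0.291, c) 0.98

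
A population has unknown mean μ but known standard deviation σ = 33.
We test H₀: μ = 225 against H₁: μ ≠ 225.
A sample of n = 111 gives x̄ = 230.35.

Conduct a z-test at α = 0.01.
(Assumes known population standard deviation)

Standard error: SE = σ/√n = 33/√111 = 3.1322
z-statistic: z = (x̄ - μ₀)/SE = (230.35 - 225)/3.1322 = 1.7081
Critical value: ±2.576
p-value = 0.0876
Decision: fail to reject H₀

Answer: z = 1.7081, fail to reject H₀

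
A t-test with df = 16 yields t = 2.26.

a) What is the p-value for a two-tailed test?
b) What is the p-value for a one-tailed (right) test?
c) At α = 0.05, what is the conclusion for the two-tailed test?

Answer: a) 0.0381, b) 0.0191, c) reject H₀

Derivation:
Using t-distribution with df = 16:
a) Two-tailed: p = 2×P(T > 2.26) = 0.0381
b) One-tailed: p = P(T > 2.26) = 0.0191
c) 0.0381 < 0.05, reject H₀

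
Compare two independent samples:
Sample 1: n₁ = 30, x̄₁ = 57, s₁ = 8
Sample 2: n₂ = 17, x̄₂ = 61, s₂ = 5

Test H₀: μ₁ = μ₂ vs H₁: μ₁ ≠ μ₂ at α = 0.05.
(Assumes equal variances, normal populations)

Pooled variance: s²_p = [29×8² + 16×5²]/(45) = 50.1333
s_p = 7.0805
SE = s_p×√(1/n₁ + 1/n₂) = 7.0805×√(1/30 + 1/17) = 2.1495
t = (x̄₁ - x̄₂)/SE = (57 - 61)/2.1495 = -1.8609
df = 45, t-critical = ±2.014
Decision: fail to reject H₀

Answer: t = -1.8609, fail to reject H₀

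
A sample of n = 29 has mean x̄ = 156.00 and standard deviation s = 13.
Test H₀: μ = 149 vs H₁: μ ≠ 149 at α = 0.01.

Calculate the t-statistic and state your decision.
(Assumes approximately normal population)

df = n - 1 = 28
SE = s/√n = 13/√29 = 2.4140
t = (x̄ - μ₀)/SE = (156.00 - 149)/2.4140 = 2.8998
Critical value: t_{0.005,28} = ±2.763
p-value ≈ 0.0072
Decision: reject H₀

Answer: t = 2.8998, reject H₀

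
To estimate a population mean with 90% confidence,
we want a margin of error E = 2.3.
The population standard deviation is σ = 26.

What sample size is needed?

z_0.05 = 1.645
n = (z×σ/E)² = (1.645×26/2.3)²
n = 345.7983
Round up: n = 346

Answer: n = 346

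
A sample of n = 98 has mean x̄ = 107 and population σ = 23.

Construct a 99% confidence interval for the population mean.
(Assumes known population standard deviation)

Confidence level: 99%, α = 0.01
z_0.005 = 2.576
SE = σ/√n = 23/√98 = 2.3234
Margin of error = 2.576 × 2.3234 = 5.9851
CI: x̄ ± margin = 107 ± 5.9851
CI: (101.0149, 112.9851)

Answer: (101.0149, 112.9851)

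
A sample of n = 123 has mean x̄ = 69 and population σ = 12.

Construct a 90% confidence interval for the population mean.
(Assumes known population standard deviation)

Answer: (67.2201, 70.7799)

Derivation:
Confidence level: 90%, α = 0.1
z_0.05 = 1.645
SE = σ/√n = 12/√123 = 1.0820
Margin of error = 1.645 × 1.0820 = 1.7799
CI: x̄ ± margin = 69 ± 1.7799
CI: (67.2201, 70.7799)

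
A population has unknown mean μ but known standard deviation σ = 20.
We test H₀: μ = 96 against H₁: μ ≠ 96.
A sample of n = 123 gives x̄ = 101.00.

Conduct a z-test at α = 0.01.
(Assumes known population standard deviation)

Answer: z = 2.7727, reject H₀

Derivation:
Standard error: SE = σ/√n = 20/√123 = 1.8033
z-statistic: z = (x̄ - μ₀)/SE = (101.00 - 96)/1.8033 = 2.7727
Critical value: ±2.576
p-value = 0.0056
Decision: reject H₀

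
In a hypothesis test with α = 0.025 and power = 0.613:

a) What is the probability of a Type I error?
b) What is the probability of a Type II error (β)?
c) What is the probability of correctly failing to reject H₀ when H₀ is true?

a) Type I error probability = α = 0.025
b) Power = P(reject H₀ | H₁ true) = 1 - β = 0.613, so Type II error probability = β = 1 - Power = 0.387
c) P(fail to reject H₀ | H₀ true) = 1 - α = 0.975

Answer: a) 0.025, b) 0.387, c) 0.975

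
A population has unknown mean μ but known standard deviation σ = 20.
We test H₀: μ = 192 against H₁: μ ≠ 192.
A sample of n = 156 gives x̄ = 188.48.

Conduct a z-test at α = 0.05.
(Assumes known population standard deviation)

Standard error: SE = σ/√n = 20/√156 = 1.6013
z-statistic: z = (x̄ - μ₀)/SE = (188.48 - 192)/1.6013 = -2.1982
Critical value: ±1.960
p-value = 0.0279
Decision: reject H₀

Answer: z = -2.1982, reject H₀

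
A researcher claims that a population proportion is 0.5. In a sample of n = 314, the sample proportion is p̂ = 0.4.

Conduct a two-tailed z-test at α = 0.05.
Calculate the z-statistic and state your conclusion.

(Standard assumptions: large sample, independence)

Answer: z = -3.5440, reject H₀

Derivation:
H₀: p = 0.5, H₁: p ≠ 0.5
Standard error: SE = √(p₀(1-p₀)/n) = √(0.5×0.5/314) = 0.028217
z-statistic: z = (p̂ - p₀)/SE = (0.4 - 0.5)/0.028217 = -3.5440
Critical value: z_0.025 = ±1.960
p-value = 0.0004
Decision: reject H₀ at α = 0.05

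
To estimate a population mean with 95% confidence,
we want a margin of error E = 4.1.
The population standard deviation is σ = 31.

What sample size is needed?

Answer: n = 220

Derivation:
z_0.025 = 1.960
n = (z×σ/E)² = (1.960×31/4.1)²
n = 219.6179
Round up: n = 220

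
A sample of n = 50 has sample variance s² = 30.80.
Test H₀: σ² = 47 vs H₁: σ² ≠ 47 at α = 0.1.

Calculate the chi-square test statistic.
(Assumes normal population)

Answer: χ² = 32.1106, reject H₀

Derivation:
df = n - 1 = 49
χ² = (n-1)s²/σ₀² = 49×30.80/47 = 32.1106
Critical values: χ²_{0.95,49} = 33.930, χ²_{0.05,49} = 66.339
Rejection region: χ² < 33.930 or χ² > 66.339
Decision: reject H₀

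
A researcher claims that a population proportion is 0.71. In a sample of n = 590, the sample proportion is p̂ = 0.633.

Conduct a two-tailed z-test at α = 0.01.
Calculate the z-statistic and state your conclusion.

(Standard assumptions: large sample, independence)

H₀: p = 0.71, H₁: p ≠ 0.71
Standard error: SE = √(p₀(1-p₀)/n) = √(0.71×0.29/590) = 0.018681
z-statistic: z = (p̂ - p₀)/SE = (0.633 - 0.71)/0.018681 = -4.1218
Critical value: z_0.005 = ±2.576
p-value < 0.0001
Decision: reject H₀ at α = 0.01

Answer: z = -4.1218, reject H₀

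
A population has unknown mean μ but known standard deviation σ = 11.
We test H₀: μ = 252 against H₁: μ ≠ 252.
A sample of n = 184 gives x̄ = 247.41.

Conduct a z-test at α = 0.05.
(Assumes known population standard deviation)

Standard error: SE = σ/√n = 11/√184 = 0.8109
z-statistic: z = (x̄ - μ₀)/SE = (247.41 - 252)/0.8109 = -5.6604
Critical value: ±1.960
p-value < 0.0001
Decision: reject H₀

Answer: z = -5.6604, reject H₀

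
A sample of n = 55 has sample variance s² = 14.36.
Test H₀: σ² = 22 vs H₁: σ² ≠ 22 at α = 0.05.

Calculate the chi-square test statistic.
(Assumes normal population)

Answer: χ² = 35.2473, reject H₀

Derivation:
df = n - 1 = 54
χ² = (n-1)s²/σ₀² = 54×14.36/22 = 35.2473
Critical values: χ²_{0.975,54} = 35.586, χ²_{0.025,54} = 76.192
Rejection region: χ² < 35.586 or χ² > 76.192
Decision: reject H₀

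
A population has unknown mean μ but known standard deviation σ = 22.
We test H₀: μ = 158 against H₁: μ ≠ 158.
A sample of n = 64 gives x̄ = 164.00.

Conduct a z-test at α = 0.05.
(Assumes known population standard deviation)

Standard error: SE = σ/√n = 22/√64 = 2.7500
z-statistic: z = (x̄ - μ₀)/SE = (164.00 - 158)/2.7500 = 2.1818
Critical value: ±1.960
p-value = 0.0291
Decision: reject H₀

Answer: z = 2.1818, reject H₀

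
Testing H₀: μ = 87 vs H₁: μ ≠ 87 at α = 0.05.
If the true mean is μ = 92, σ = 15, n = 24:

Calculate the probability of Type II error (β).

SE = σ/√n = 15/√24 = 3.0619
Critical values: μ₀ ± z_0.025×SE = 87 ± 1.960×3.0619
Acceptance region: (80.9987, 93.0013)
Under H₁ (μ = 92): z_high = (93.0013 - 92)/3.0619 = 0.3270, z_low = (80.9987 - 92)/3.0619 = -3.5930
β = P(not reject | H₁) = Φ(0.3270) - Φ(-3.5930) ≈ 0.6280

Answer: β ≈ 0.6280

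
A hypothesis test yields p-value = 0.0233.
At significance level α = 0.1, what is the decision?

Answer: reject H₀

Derivation:
Compare p-value to α:
0.0233 < 0.1
Decision: reject H₀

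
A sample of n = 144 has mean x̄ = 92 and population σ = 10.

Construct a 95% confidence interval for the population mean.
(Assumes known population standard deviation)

Answer: (90.3667, 93.6333)

Derivation:
Confidence level: 95%, α = 0.05
z_0.025 = 1.960
SE = σ/√n = 10/√144 = 0.8333
Margin of error = 1.960 × 0.8333 = 1.6333
CI: x̄ ± margin = 92 ± 1.6333
CI: (90.3667, 93.6333)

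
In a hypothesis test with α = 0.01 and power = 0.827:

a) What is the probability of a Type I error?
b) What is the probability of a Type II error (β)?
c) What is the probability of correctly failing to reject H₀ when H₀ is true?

Answer: a) 0.01, b) 0.173, c) 0.99

Derivation:
a) Type I error probability = α = 0.01
b) Power = P(reject H₀ | H₁ true) = 1 - β = 0.827, so Type II error probability = β = 1 - Power = 0.173
c) P(fail to reject H₀ | H₀ true) = 1 - α = 0.99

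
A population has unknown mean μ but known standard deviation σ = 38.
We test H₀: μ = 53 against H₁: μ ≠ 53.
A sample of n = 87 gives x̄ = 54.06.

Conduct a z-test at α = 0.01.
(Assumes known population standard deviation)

Standard error: SE = σ/√n = 38/√87 = 4.0740
z-statistic: z = (x̄ - μ₀)/SE = (54.06 - 53)/4.0740 = 0.2602
Critical value: ±2.576
p-value = 0.7947
Decision: fail to reject H₀

Answer: z = 0.2602, fail to reject H₀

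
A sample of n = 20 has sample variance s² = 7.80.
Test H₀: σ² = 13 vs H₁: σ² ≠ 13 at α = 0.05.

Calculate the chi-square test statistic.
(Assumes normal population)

Answer: χ² = 11.4000, fail to reject H₀

Derivation:
df = n - 1 = 19
χ² = (n-1)s²/σ₀² = 19×7.80/13 = 11.4000
Critical values: χ²_{0.975,19} = 8.907, χ²_{0.025,19} = 32.852
Rejection region: χ² < 8.907 or χ² > 32.852
Decision: fail to reject H₀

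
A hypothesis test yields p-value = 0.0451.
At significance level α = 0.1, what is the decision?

Answer: reject H₀

Derivation:
Compare p-value to α:
0.0451 < 0.1
Decision: reject H₀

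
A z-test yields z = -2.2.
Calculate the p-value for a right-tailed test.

For z = -2.2:
p = P(Z > -2.2) = 1 - Φ(-2.2) = 0.9861

Answer: p-value ≈ 0.9861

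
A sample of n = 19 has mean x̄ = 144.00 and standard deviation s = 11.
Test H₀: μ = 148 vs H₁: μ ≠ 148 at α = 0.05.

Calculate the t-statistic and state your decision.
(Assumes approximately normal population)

df = n - 1 = 18
SE = s/√n = 11/√19 = 2.5236
t = (x̄ - μ₀)/SE = (144.00 - 148)/2.5236 = -1.5850
Critical value: t_{0.025,18} = ±2.101
p-value ≈ 0.1304
Decision: fail to reject H₀

Answer: t = -1.5850, fail to reject H₀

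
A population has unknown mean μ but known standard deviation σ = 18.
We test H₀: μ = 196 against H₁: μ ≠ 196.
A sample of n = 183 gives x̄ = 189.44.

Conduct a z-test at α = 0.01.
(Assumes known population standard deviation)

Standard error: SE = σ/√n = 18/√183 = 1.3306
z-statistic: z = (x̄ - μ₀)/SE = (189.44 - 196)/1.3306 = -4.9301
Critical value: ±2.576
p-value < 0.0001
Decision: reject H₀

Answer: z = -4.9301, reject H₀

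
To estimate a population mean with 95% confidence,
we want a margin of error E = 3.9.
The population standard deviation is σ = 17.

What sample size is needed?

Answer: n = 73

Derivation:
z_0.025 = 1.960
n = (z×σ/E)² = (1.960×17/3.9)²
n = 72.9929
Round up: n = 73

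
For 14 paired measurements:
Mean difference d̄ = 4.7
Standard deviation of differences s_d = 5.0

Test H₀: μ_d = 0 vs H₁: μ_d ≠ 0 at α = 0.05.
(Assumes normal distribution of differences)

df = n - 1 = 13
SE = s_d/√n = 5.0/√14 = 1.3363
t = d̄/SE = 4.7/1.3363 = 3.5172
Critical value: t_{0.025,13} = ±2.160
p-value ≈ 0.0038
Decision: reject H₀

Answer: t = 3.5172, reject H₀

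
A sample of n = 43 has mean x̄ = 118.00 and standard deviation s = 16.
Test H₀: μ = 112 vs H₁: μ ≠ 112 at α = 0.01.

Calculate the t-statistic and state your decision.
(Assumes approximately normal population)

df = n - 1 = 42
SE = s/√n = 16/√43 = 2.4400
t = (x̄ - μ₀)/SE = (118.00 - 112)/2.4400 = 2.4590
Critical value: t_{0.005,42} = ±2.698
p-value ≈ 0.0181
Decision: fail to reject H₀

Answer: t = 2.4590, fail to reject H₀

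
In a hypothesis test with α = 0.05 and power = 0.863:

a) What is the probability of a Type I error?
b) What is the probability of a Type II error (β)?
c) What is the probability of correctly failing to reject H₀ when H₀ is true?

a) Type I error probability = α = 0.05
b) Power = P(reject H₀ | H₁ true) = 1 - β = 0.863, so Type II error probability = β = 1 - Power = 0.137
c) P(fail to reject H₀ | H₀ true) = 1 - α = 0.95

Answer: a) 0.05, b) 0.137, c) 0.95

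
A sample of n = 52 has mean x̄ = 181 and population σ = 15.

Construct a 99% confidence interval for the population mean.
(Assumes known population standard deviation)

Answer: (175.6417, 186.3583)

Derivation:
Confidence level: 99%, α = 0.01
z_0.005 = 2.576
SE = σ/√n = 15/√52 = 2.0801
Margin of error = 2.576 × 2.0801 = 5.3583
CI: x̄ ± margin = 181 ± 5.3583
CI: (175.6417, 186.3583)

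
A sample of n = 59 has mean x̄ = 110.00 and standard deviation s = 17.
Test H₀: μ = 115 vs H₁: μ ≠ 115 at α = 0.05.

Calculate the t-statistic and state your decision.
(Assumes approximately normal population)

df = n - 1 = 58
SE = s/√n = 17/√59 = 2.2132
t = (x̄ - μ₀)/SE = (110.00 - 115)/2.2132 = -2.2592
Critical value: t_{0.025,58} = ±2.002
p-value ≈ 0.0276
Decision: reject H₀

Answer: t = -2.2592, reject H₀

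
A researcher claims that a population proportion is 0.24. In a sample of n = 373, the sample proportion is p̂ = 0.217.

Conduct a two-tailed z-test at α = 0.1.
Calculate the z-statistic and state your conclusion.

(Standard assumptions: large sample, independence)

H₀: p = 0.24, H₁: p ≠ 0.24
Standard error: SE = √(p₀(1-p₀)/n) = √(0.24×0.76/373) = 0.022114
z-statistic: z = (p̂ - p₀)/SE = (0.217 - 0.24)/0.022114 = -1.0401
Critical value: z_0.05 = ±1.645
p-value = 0.2983
Decision: fail to reject H₀ at α = 0.1

Answer: z = -1.0401, fail to reject H₀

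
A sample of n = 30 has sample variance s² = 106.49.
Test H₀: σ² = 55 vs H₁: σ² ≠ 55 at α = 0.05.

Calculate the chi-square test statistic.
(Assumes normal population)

Answer: χ² = 56.1493, reject H₀

Derivation:
df = n - 1 = 29
χ² = (n-1)s²/σ₀² = 29×106.49/55 = 56.1493
Critical values: χ²_{0.975,29} = 16.047, χ²_{0.025,29} = 45.722
Rejection region: χ² < 16.047 or χ² > 45.722
Decision: reject H₀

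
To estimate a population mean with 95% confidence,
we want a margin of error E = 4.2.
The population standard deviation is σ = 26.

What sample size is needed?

z_0.025 = 1.960
n = (z×σ/E)² = (1.960×26/4.2)²
n = 147.2178
Round up: n = 148

Answer: n = 148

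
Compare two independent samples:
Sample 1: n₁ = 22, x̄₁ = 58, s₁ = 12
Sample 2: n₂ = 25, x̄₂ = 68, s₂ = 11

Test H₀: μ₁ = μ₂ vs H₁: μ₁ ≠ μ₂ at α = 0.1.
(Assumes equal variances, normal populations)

Answer: t = -2.9804, reject H₀

Derivation:
Pooled variance: s²_p = [21×12² + 24×11²]/(45) = 131.7333
s_p = 11.4775
SE = s_p×√(1/n₁ + 1/n₂) = 11.4775×√(1/22 + 1/25) = 3.3552
t = (x̄₁ - x̄₂)/SE = (58 - 68)/3.3552 = -2.9804
df = 45, t-critical = ±1.679
Decision: reject H₀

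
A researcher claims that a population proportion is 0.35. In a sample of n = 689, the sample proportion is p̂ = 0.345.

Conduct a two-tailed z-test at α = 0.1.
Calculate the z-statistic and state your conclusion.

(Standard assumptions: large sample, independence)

H₀: p = 0.35, H₁: p ≠ 0.35
Standard error: SE = √(p₀(1-p₀)/n) = √(0.35×0.65/689) = 0.018171
z-statistic: z = (p̂ - p₀)/SE = (0.345 - 0.35)/0.018171 = -0.2752
Critical value: z_0.05 = ±1.645
p-value = 0.7832
Decision: fail to reject H₀ at α = 0.1

Answer: z = -0.2752, fail to reject H₀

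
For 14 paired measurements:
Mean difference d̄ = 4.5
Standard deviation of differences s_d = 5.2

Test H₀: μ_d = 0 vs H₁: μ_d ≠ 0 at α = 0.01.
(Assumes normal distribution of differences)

Answer: t = 3.2379, reject H₀

Derivation:
df = n - 1 = 13
SE = s_d/√n = 5.2/√14 = 1.3898
t = d̄/SE = 4.5/1.3898 = 3.2379
Critical value: t_{0.005,13} = ±3.012
p-value ≈ 0.0065
Decision: reject H₀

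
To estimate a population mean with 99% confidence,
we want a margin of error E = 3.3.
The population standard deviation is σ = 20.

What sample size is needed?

z_0.005 = 2.576
n = (z×σ/E)² = (2.576×20/3.3)²
n = 243.7383
Round up: n = 244

Answer: n = 244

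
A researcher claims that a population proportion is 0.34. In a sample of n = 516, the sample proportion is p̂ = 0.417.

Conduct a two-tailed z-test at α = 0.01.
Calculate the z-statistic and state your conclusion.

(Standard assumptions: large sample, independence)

Answer: z = 3.6923, reject H₀

Derivation:
H₀: p = 0.34, H₁: p ≠ 0.34
Standard error: SE = √(p₀(1-p₀)/n) = √(0.34×0.66/516) = 0.020854
z-statistic: z = (p̂ - p₀)/SE = (0.417 - 0.34)/0.020854 = 3.6923
Critical value: z_0.005 = ±2.576
p-value = 0.0002
Decision: reject H₀ at α = 0.01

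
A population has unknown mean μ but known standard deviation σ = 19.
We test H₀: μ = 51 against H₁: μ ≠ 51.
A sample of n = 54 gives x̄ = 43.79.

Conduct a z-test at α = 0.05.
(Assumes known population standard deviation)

Answer: z = -2.7885, reject H₀

Derivation:
Standard error: SE = σ/√n = 19/√54 = 2.5856
z-statistic: z = (x̄ - μ₀)/SE = (43.79 - 51)/2.5856 = -2.7885
Critical value: ±1.960
p-value = 0.0053
Decision: reject H₀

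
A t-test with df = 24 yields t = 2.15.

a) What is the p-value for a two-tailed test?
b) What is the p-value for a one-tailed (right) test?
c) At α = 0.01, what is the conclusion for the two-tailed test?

Answer: a) 0.0418, b) 0.0209, c) fail to reject H₀

Derivation:
Using t-distribution with df = 24:
a) Two-tailed: p = 2×P(T > 2.15) = 0.0418
b) One-tailed: p = P(T > 2.15) = 0.0209
c) 0.0418 ≥ 0.01, fail to reject H₀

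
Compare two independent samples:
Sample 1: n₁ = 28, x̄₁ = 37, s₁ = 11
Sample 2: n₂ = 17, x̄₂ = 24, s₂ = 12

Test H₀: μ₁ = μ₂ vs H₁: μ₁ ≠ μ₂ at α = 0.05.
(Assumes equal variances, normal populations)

Answer: t = 3.7146, reject H₀

Derivation:
Pooled variance: s²_p = [27×11² + 16×12²]/(43) = 129.5581
s_p = 11.3824
SE = s_p×√(1/n₁ + 1/n₂) = 11.3824×√(1/28 + 1/17) = 3.4997
t = (x̄₁ - x̄₂)/SE = (37 - 24)/3.4997 = 3.7146
df = 43, t-critical = ±2.017
Decision: reject H₀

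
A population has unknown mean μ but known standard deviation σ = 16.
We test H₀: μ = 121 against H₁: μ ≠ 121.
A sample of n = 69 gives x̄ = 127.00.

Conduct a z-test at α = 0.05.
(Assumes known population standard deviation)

Answer: z = 3.1149, reject H₀

Derivation:
Standard error: SE = σ/√n = 16/√69 = 1.9262
z-statistic: z = (x̄ - μ₀)/SE = (127.00 - 121)/1.9262 = 3.1149
Critical value: ±1.960
p-value = 0.0018
Decision: reject H₀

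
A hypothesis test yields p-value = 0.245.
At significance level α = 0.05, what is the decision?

Compare p-value to α:
0.245 ≥ 0.05
Decision: fail to reject H₀

Answer: fail to reject H₀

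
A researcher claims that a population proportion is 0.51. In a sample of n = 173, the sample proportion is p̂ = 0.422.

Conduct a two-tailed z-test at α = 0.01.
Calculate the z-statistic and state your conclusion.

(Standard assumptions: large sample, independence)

H₀: p = 0.51, H₁: p ≠ 0.51
Standard error: SE = √(p₀(1-p₀)/n) = √(0.51×0.49/173) = 0.038007
z-statistic: z = (p̂ - p₀)/SE = (0.422 - 0.51)/0.038007 = -2.3154
Critical value: z_0.005 = ±2.576
p-value = 0.0206
Decision: fail to reject H₀ at α = 0.01

Answer: z = -2.3154, fail to reject H₀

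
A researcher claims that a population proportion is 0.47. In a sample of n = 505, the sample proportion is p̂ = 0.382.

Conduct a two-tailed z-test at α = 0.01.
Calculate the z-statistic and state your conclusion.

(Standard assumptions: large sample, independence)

H₀: p = 0.47, H₁: p ≠ 0.47
Standard error: SE = √(p₀(1-p₀)/n) = √(0.47×0.53/505) = 0.022210
z-statistic: z = (p̂ - p₀)/SE = (0.382 - 0.47)/0.022210 = -3.9622
Critical value: z_0.005 = ±2.576
p-value = 0.0001
Decision: reject H₀ at α = 0.01

Answer: z = -3.9622, reject H₀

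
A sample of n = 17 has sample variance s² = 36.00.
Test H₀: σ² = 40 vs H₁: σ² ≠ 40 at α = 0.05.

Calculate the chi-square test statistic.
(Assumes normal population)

df = n - 1 = 16
χ² = (n-1)s²/σ₀² = 16×36.00/40 = 14.4000
Critical values: χ²_{0.975,16} = 6.908, χ²_{0.025,16} = 28.845
Rejection region: χ² < 6.908 or χ² > 28.845
Decision: fail to reject H₀

Answer: χ² = 14.4000, fail to reject H₀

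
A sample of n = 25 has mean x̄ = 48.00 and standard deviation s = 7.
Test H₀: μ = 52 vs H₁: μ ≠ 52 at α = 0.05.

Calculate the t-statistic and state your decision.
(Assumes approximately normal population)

Answer: t = -2.8571, reject H₀

Derivation:
df = n - 1 = 24
SE = s/√n = 7/√25 = 1.4000
t = (x̄ - μ₀)/SE = (48.00 - 52)/1.4000 = -2.8571
Critical value: t_{0.025,24} = ±2.064
p-value ≈ 0.0087
Decision: reject H₀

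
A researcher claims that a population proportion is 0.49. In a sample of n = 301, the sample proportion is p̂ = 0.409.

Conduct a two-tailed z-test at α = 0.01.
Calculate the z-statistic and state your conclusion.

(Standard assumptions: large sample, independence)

Answer: z = -2.8111, reject H₀

Derivation:
H₀: p = 0.49, H₁: p ≠ 0.49
Standard error: SE = √(p₀(1-p₀)/n) = √(0.49×0.51/301) = 0.028814
z-statistic: z = (p̂ - p₀)/SE = (0.409 - 0.49)/0.028814 = -2.8111
Critical value: z_0.005 = ±2.576
p-value = 0.0049
Decision: reject H₀ at α = 0.01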